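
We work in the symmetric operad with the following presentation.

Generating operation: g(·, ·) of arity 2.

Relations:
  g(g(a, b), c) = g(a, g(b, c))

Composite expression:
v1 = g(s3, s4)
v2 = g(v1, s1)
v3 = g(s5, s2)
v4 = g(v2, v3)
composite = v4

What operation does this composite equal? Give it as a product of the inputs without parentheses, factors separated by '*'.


s3 * s4 * s1 * s5 * s2

Key point: g is associative — brackets drop, the s-order remains.
g(s3, s4) unparenthesizes to s3 * s4
g(g(s3, s4), s1) unparenthesizes to s3 * s4 * s1
g(s5, s2) unparenthesizes to s5 * s2
g(g(g(s3, s4), s1), g(s5, s2)) unparenthesizes to s3 * s4 * s1 * s5 * s2


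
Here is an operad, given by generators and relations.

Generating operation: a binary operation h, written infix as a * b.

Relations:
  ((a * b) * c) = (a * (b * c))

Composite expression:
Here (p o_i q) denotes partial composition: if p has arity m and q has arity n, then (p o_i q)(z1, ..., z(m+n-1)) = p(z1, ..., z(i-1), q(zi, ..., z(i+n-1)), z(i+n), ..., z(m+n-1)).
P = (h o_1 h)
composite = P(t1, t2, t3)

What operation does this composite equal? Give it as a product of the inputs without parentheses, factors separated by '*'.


Under associativity of h, the answer is the t's in reading order.
(t1 * t2) reduces to t1 * t2
((t1 * t2) * t3) reduces to t1 * t2 * t3

t1 * t2 * t3


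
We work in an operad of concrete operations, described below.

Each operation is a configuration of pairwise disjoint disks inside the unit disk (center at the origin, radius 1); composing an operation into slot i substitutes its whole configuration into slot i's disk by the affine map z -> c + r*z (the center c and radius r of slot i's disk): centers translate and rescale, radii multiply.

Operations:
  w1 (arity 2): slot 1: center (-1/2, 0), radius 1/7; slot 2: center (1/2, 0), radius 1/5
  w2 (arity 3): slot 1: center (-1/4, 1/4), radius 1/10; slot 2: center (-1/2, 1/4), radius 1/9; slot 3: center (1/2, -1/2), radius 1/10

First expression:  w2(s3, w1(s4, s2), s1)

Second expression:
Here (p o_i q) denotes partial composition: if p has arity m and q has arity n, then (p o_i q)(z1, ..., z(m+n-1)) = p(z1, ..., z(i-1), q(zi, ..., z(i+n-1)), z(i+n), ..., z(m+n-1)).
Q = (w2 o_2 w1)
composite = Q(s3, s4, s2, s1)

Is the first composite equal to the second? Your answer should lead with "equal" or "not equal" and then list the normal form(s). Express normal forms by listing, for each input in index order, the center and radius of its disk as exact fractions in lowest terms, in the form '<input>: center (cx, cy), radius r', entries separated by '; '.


The first expression reduces to s1: center (1/2, -1/2), radius 1/10; s2: center (-4/9, 1/4), radius 1/45; s3: center (-1/4, 1/4), radius 1/10; s4: center (-5/9, 1/4), radius 1/63
The second expression reduces to s1: center (1/2, -1/2), radius 1/10; s2: center (-4/9, 1/4), radius 1/45; s3: center (-1/4, 1/4), radius 1/10; s4: center (-5/9, 1/4), radius 1/63
The forms coincide; equal.

equal — both sides give s1: center (1/2, -1/2), radius 1/10; s2: center (-4/9, 1/4), radius 1/45; s3: center (-1/4, 1/4), radius 1/10; s4: center (-5/9, 1/4), radius 1/63


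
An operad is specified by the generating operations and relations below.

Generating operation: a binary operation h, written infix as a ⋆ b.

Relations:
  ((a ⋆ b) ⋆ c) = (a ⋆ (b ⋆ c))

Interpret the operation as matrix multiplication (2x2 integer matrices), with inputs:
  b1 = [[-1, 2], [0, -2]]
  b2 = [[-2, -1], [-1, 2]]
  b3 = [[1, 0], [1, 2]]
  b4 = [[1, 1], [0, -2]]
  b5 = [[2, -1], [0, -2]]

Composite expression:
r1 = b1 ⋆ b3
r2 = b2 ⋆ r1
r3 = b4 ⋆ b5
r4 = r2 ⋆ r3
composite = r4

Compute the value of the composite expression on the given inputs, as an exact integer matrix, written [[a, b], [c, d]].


[[0, -16], [-10, -33]]


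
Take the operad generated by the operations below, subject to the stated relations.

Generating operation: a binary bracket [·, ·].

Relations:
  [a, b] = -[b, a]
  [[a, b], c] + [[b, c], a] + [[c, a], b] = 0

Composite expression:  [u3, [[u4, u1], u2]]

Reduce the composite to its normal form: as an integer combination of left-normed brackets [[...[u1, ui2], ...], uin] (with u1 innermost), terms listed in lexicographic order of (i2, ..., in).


Skip Jacobi rewriting: expand, keep u1-initial words, read off terms.
Composite bracket: [u3, [[u4, u1], u2]]
The bracket unfolds into 8 signed words via [a, b] = ab - ba (2^3 = 8).
Coefficients come from the u1-initial words:
  from u1u4u2u3, sign +1: term +[[[u1, u4], u2], u3]

[[[u1, u4], u2], u3]


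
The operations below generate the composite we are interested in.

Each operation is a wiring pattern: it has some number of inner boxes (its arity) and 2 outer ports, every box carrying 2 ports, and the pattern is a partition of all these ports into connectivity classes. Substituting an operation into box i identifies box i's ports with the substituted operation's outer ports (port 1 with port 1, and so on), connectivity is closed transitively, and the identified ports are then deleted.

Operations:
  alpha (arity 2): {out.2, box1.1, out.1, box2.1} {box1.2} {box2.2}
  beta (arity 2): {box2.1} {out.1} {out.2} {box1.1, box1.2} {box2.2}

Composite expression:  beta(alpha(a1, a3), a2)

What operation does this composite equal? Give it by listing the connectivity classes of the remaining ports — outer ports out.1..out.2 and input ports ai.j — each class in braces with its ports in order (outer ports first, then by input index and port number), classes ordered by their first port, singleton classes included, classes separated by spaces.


Reachability decides: close wires over beta-identified ports.
after alpha, the pattern on (a1, a3) reads {out.1, out.2, a1.1, a3.1} {a1.2} {a3.2} (out.j = its outer ports)
after beta, the pattern on (a1, a3, a2) reads {out.1} {out.2} {a1.1, a3.1} {a1.2} {a2.1} {a2.2} {a3.2} (out.j = its outer ports)

{out.1} {out.2} {a1.1, a3.1} {a1.2} {a2.1} {a2.2} {a3.2}


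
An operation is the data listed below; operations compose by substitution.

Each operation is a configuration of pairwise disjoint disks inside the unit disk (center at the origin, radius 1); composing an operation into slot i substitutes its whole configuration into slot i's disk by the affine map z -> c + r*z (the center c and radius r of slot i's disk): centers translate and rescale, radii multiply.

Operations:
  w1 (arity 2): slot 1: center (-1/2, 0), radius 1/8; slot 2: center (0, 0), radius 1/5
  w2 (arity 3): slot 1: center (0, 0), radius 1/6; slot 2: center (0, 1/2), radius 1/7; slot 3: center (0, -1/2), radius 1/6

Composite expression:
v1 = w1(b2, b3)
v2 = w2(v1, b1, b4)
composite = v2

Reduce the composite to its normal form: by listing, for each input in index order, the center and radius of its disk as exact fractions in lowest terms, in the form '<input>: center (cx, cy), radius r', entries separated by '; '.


Only the slot chain above each b matters under w2; compose those maps.
b2 passes through 2 substitutions, ending at center (-1/12, 0), radius 1/48
b3 passes through 2 substitutions, ending at center (0, 0), radius 1/30
b1 passes through 1 substitution, ending at center (0, 1/2), radius 1/7
b4 passes through 1 substitution, ending at center (0, -1/2), radius 1/6

b1: center (0, 1/2), radius 1/7; b2: center (-1/12, 0), radius 1/48; b3: center (0, 0), radius 1/30; b4: center (0, -1/2), radius 1/6


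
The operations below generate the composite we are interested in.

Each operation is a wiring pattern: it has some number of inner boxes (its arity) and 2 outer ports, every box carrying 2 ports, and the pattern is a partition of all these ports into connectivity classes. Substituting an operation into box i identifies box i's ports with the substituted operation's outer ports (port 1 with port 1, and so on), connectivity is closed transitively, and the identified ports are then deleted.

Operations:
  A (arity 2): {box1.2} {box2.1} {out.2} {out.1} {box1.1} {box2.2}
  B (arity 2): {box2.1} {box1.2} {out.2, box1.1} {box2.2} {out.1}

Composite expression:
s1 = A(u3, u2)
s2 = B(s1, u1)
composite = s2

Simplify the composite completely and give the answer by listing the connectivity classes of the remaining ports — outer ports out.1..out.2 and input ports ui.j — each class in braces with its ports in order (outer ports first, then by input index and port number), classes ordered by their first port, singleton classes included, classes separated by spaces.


Two ports join when wires chain via B-identified ports.
composing A on (u3, u2), with out.j its own outer ports: {out.1} {out.2} {u2.1} {u2.2} {u3.1} {u3.2}
composing B on (u3, u2, u1), with out.j its own outer ports: {out.1} {out.2} {u1.1} {u1.2} {u2.1} {u2.2} {u3.1} {u3.2}

{out.1} {out.2} {u1.1} {u1.2} {u2.1} {u2.2} {u3.1} {u3.2}


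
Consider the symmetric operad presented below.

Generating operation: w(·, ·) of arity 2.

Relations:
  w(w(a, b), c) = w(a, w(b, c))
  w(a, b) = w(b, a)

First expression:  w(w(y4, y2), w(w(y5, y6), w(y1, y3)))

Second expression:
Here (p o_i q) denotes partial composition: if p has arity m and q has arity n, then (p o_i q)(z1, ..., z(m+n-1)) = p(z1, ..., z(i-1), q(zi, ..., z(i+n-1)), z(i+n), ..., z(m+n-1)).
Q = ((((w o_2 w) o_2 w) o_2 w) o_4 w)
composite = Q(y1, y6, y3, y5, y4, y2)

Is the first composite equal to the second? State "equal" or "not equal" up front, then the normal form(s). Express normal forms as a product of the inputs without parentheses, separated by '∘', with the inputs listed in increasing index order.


equal; both compose to y1 ∘ y2 ∘ y3 ∘ y4 ∘ y5 ∘ y6


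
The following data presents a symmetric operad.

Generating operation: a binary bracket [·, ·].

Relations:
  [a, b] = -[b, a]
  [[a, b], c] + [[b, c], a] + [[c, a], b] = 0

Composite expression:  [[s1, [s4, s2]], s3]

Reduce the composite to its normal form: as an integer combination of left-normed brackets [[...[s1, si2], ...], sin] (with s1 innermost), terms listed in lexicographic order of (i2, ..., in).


-[[[s1, s2], s4], s3] + [[[s1, s4], s2], s3]

Skip Jacobi rewriting: expand, keep s1-initial words, read off terms.
Composite bracket: [[s1, [s4, s2]], s3]
The bracket unfolds into 8 signed words via [a, b] = ab - ba (2^3 = 8).
Words beginning with s1 determine it all:
  s1s2s4s3 appears with sign -1, giving the term -[[[s1, s2], s4], s3]
  s1s4s2s3 appears with sign +1, giving the term +[[[s1, s4], s2], s3]


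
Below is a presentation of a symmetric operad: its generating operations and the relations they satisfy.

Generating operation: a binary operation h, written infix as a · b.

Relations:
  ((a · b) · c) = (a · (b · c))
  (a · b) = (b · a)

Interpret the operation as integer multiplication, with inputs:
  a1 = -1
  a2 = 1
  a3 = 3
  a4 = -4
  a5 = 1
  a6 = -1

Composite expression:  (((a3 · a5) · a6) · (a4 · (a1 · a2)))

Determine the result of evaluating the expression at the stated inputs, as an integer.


(a3 · a5) = 3
((a3 · a5) · a6) = -3
(a1 · a2) = -1
(a4 · (a1 · a2)) = 4
(((a3 · a5) · a6) · (a4 · (a1 · a2))) = -12

-12


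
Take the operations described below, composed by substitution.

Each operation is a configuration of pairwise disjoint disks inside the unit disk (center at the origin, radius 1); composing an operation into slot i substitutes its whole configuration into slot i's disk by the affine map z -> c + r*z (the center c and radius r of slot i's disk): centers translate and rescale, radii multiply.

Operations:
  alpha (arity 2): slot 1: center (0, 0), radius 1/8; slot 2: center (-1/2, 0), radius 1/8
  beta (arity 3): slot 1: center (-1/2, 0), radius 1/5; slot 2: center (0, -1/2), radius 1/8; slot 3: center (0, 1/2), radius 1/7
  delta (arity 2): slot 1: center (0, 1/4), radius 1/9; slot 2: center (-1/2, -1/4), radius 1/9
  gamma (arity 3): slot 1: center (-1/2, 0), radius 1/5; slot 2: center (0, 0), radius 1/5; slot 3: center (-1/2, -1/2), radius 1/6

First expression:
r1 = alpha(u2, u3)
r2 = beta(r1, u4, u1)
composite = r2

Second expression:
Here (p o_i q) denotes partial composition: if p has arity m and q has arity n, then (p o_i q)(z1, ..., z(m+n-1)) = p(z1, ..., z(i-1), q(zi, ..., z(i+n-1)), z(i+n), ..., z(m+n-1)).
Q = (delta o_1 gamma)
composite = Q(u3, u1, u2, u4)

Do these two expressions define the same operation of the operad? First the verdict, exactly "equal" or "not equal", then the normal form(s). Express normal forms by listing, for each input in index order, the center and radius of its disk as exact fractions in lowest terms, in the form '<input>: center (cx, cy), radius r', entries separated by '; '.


not equal: they reduce to u1: center (0, 1/2), radius 1/7; u2: center (-1/2, 0), radius 1/40; u3: center (-3/5, 0), radius 1/40; u4: center (0, -1/2), radius 1/8 and u1: center (0, 1/4), radius 1/45; u2: center (-1/18, 7/36), radius 1/54; u3: center (-1/18, 1/4), radius 1/45; u4: center (-1/2, -1/4), radius 1/9

The first composite normalizes to u1: center (0, 1/2), radius 1/7; u2: center (-1/2, 0), radius 1/40; u3: center (-3/5, 0), radius 1/40; u4: center (0, -1/2), radius 1/8
The second composite normalizes to u1: center (0, 1/4), radius 1/45; u2: center (-1/18, 7/36), radius 1/54; u3: center (-1/18, 1/4), radius 1/45; u4: center (-1/2, -1/4), radius 1/9
Different reductions; not equal.


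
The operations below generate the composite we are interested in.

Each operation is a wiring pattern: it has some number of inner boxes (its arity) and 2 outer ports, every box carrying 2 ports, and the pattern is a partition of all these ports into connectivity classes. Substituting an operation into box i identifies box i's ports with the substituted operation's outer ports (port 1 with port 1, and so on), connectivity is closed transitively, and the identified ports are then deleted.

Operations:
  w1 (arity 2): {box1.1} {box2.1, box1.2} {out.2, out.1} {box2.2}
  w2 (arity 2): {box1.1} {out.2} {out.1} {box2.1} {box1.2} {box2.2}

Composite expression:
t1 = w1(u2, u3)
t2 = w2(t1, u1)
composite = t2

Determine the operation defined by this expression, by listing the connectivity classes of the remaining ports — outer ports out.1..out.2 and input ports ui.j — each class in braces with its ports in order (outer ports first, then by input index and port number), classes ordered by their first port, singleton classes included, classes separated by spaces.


After gluing at w2, chains via deleted ports link the u-ports.
after w1, the pattern on (u2, u3) reads {out.1, out.2} {u2.1} {u2.2, u3.1} {u3.2} (out.j = its outer ports)
after w2, the pattern on (u2, u3, u1) reads {out.1} {out.2} {u1.1} {u1.2} {u2.1} {u2.2, u3.1} {u3.2} (out.j = its outer ports)

{out.1} {out.2} {u1.1} {u1.2} {u2.1} {u2.2, u3.1} {u3.2}


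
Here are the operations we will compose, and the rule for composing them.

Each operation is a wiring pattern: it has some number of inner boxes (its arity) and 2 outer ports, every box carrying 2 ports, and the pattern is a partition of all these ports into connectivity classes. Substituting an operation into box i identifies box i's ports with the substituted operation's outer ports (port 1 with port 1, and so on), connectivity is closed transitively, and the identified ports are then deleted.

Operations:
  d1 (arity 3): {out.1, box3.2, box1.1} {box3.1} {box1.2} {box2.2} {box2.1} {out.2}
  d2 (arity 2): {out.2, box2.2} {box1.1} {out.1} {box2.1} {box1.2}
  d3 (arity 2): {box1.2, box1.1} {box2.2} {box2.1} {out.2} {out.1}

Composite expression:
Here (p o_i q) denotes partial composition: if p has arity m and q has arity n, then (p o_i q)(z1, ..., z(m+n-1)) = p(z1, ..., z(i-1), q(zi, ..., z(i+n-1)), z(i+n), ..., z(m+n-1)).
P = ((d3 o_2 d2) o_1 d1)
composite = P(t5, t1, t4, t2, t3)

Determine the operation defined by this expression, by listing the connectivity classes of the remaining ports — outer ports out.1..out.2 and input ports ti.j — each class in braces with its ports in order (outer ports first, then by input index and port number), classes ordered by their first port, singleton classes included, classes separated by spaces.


{out.1} {out.2} {t1.1} {t1.2} {t2.1} {t2.2} {t3.1} {t3.2} {t4.1} {t4.2, t5.1} {t5.2}

After gluing at d3, chains via deleted ports link the t-ports.
composing d1 on (t5, t1, t4), with out.j its own outer ports: {out.1, t4.2, t5.1} {out.2} {t1.1} {t1.2} {t4.1} {t5.2}
composing d2 on (t2, t3), with out.j its own outer ports: {out.1} {out.2, t3.2} {t2.1} {t2.2} {t3.1}
composing d3 on (t5, t1, t4, t2, t3), with out.j its own outer ports: {out.1} {out.2} {t1.1} {t1.2} {t2.1} {t2.2} {t3.1} {t3.2} {t4.1} {t4.2, t5.1} {t5.2}


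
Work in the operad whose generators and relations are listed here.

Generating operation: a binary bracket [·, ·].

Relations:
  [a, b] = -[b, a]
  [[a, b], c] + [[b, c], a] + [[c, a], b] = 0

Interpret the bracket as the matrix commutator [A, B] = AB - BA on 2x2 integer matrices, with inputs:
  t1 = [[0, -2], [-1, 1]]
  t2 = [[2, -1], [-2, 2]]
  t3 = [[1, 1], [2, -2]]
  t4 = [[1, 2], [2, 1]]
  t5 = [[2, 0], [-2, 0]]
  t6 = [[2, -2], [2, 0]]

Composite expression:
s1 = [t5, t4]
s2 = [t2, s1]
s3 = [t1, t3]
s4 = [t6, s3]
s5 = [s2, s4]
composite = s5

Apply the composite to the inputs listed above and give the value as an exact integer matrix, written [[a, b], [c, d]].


[[-112, 80], [496, 112]]


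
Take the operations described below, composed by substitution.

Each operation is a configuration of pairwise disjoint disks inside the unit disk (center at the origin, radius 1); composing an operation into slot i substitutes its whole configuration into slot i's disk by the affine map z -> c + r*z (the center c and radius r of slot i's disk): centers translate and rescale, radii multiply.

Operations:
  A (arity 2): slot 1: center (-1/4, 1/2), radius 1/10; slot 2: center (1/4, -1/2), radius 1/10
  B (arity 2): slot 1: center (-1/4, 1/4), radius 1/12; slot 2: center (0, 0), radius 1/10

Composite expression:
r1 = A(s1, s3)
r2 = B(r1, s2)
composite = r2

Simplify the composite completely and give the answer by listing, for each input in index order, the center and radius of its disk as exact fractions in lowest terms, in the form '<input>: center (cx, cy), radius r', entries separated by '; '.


s1: center (-13/48, 7/24), radius 1/120; s2: center (0, 0), radius 1/10; s3: center (-11/48, 5/24), radius 1/120

Below B, radii multiply path by path; the s-disk centers shift.
tracing s1 down its 2-map path: center (-13/48, 7/24), radius 1/120
tracing s3 down its 2-map path: center (-11/48, 5/24), radius 1/120
tracing s2 down its 1-map path: center (0, 0), radius 1/10


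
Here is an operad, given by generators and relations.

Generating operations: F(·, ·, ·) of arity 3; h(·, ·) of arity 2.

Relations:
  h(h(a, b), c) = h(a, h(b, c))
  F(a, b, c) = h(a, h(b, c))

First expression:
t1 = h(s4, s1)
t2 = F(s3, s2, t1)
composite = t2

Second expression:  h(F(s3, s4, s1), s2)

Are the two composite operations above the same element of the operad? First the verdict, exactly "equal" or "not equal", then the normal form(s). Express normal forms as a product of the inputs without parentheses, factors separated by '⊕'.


not equal; the first gives s3 ⊕ s2 ⊕ s4 ⊕ s1 and the second s3 ⊕ s4 ⊕ s1 ⊕ s2

The first expression reduces to s3 ⊕ s2 ⊕ s4 ⊕ s1
The second expression reduces to s3 ⊕ s4 ⊕ s1 ⊕ s2
The forms do not match — not equal.


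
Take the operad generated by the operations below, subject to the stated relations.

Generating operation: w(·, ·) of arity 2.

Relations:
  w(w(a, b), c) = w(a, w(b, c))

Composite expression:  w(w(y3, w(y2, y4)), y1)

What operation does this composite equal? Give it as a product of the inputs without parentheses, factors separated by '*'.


y3 * y2 * y4 * y1

Every regrouping of w is equal, so read the y-inputs in written order.
w(y2, y4) spells out as y2 * y4
w(y3, w(y2, y4)) spells out as y3 * y2 * y4
w(w(y3, w(y2, y4)), y1) spells out as y3 * y2 * y4 * y1


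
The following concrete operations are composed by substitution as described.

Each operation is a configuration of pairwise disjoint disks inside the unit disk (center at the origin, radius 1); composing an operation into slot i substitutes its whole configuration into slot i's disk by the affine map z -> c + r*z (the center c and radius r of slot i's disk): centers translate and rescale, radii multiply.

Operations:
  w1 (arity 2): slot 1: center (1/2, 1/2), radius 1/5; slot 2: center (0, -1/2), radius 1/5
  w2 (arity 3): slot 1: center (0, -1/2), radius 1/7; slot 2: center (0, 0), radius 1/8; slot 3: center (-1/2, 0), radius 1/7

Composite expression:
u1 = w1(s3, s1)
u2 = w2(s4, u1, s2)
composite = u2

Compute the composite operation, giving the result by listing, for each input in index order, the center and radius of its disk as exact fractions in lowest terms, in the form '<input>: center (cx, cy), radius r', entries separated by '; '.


s1: center (0, -1/16), radius 1/40; s2: center (-1/2, 0), radius 1/7; s3: center (1/16, 1/16), radius 1/40; s4: center (0, -1/2), radius 1/7


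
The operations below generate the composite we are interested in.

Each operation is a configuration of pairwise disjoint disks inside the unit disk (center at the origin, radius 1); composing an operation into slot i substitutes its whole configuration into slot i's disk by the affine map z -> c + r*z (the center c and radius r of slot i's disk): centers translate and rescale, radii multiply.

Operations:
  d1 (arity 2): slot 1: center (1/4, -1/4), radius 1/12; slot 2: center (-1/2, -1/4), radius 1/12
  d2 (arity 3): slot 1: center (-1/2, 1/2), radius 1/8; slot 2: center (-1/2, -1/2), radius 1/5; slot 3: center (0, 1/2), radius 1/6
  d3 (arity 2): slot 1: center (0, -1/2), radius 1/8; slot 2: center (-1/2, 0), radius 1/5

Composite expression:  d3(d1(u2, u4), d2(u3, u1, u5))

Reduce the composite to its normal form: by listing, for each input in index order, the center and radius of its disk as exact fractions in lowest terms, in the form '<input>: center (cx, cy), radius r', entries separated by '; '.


u1: center (-3/5, -1/10), radius 1/25; u2: center (1/32, -17/32), radius 1/96; u3: center (-3/5, 1/10), radius 1/40; u4: center (-1/16, -17/32), radius 1/96; u5: center (-1/2, 1/10), radius 1/30

Affine substitution under d3: radii multiply and u-centers shift.
u2: after 2 affine steps, its disk has center (1/32, -17/32), radius 1/96
u4: after 2 affine steps, its disk has center (-1/16, -17/32), radius 1/96
u3: after 2 affine steps, its disk has center (-3/5, 1/10), radius 1/40
u1: after 2 affine steps, its disk has center (-3/5, -1/10), radius 1/25
u5: after 2 affine steps, its disk has center (-1/2, 1/10), radius 1/30


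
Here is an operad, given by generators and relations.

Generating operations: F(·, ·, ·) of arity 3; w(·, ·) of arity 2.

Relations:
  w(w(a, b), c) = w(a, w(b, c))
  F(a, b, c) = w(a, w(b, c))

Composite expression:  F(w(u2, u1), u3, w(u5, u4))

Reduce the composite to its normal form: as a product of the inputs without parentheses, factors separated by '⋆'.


Every regrouping of F is equal, so read the u-inputs in written order.
w(u2, u1) collapses to u2 ⋆ u1
w(u5, u4) collapses to u5 ⋆ u4
F(w(u2, u1), u3, w(u5, u4)) collapses to u2 ⋆ u1 ⋆ u3 ⋆ u5 ⋆ u4

u2 ⋆ u1 ⋆ u3 ⋆ u5 ⋆ u4


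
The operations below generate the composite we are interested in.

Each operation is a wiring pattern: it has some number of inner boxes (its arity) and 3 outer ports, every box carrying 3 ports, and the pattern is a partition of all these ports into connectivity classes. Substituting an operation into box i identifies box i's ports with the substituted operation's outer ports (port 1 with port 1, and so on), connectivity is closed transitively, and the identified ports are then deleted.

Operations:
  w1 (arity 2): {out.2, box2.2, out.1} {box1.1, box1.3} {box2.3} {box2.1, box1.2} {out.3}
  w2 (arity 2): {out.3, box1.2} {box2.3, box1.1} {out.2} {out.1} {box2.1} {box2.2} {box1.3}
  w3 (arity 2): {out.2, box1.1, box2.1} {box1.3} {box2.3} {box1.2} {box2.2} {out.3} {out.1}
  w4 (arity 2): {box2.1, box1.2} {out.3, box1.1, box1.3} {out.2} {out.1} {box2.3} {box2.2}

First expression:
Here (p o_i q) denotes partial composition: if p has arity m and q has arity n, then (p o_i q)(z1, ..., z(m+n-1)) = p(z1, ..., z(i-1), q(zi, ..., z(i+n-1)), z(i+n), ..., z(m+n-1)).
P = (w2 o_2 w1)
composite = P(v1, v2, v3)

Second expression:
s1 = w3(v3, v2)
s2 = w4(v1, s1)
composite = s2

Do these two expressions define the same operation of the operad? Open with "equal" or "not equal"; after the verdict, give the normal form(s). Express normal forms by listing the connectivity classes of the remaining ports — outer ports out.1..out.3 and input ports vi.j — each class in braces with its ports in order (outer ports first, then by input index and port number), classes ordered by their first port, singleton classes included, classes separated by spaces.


not equal; the first gives {out.1} {out.2} {out.3, v1.2} {v1.1} {v1.3} {v2.1, v2.3} {v2.2, v3.1} {v3.2} {v3.3} and the second {out.1} {out.2} {out.3, v1.1, v1.3} {v1.2} {v2.1, v3.1} {v2.2} {v2.3} {v3.2} {v3.3}

The first composite normalizes to {out.1} {out.2} {out.3, v1.2} {v1.1} {v1.3} {v2.1, v2.3} {v2.2, v3.1} {v3.2} {v3.3}
The second composite normalizes to {out.1} {out.2} {out.3, v1.1, v1.3} {v1.2} {v2.1, v3.1} {v2.2} {v2.3} {v3.2} {v3.3}
They disagree, so not equal.


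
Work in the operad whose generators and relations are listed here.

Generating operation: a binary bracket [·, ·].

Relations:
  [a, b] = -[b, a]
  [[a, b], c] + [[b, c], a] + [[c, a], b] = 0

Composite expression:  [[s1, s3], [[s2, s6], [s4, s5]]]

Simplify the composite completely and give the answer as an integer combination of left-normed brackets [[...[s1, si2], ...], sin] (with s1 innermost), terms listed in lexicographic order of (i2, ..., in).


Left-normed coefficients sit on the s1-initial expansion words.
Composite bracket: [[s1, s3], [[s2, s6], [s4, s5]]]
Under [a, b] = ab - ba we get 32 signed associative words (2^5 = 32).
Words beginning with s1 determine it all:
  word s1s3s2s6s4s5 has sign +1, contributing +[[[[[s1, s3], s2], s6], s4], s5]
  word s1s3s2s6s5s4 has sign -1, contributing -[[[[[s1, s3], s2], s6], s5], s4]
  word s1s3s4s5s2s6 has sign -1, contributing -[[[[[s1, s3], s4], s5], s2], s6]
  word s1s3s4s5s6s2 has sign +1, contributing +[[[[[s1, s3], s4], s5], s6], s2]
  word s1s3s5s4s2s6 has sign +1, contributing +[[[[[s1, s3], s5], s4], s2], s6]
  word s1s3s5s4s6s2 has sign -1, contributing -[[[[[s1, s3], s5], s4], s6], s2]
  word s1s3s6s2s4s5 has sign -1, contributing -[[[[[s1, s3], s6], s2], s4], s5]
  word s1s3s6s2s5s4 has sign +1, contributing +[[[[[s1, s3], s6], s2], s5], s4]

[[[[[s1, s3], s2], s6], s4], s5] - [[[[[s1, s3], s2], s6], s5], s4] - [[[[[s1, s3], s4], s5], s2], s6] + [[[[[s1, s3], s4], s5], s6], s2] + [[[[[s1, s3], s5], s4], s2], s6] - [[[[[s1, s3], s5], s4], s6], s2] - [[[[[s1, s3], s6], s2], s4], s5] + [[[[[s1, s3], s6], s2], s5], s4]


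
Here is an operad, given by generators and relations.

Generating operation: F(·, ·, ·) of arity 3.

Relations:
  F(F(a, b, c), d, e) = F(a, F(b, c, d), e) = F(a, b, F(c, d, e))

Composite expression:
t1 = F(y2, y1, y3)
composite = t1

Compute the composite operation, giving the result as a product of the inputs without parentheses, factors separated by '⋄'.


All parenthesizations of F agree; list the y-inputs left to right.
F(y2, y1, y3) spells out as y2 ⋄ y1 ⋄ y3

y2 ⋄ y1 ⋄ y3


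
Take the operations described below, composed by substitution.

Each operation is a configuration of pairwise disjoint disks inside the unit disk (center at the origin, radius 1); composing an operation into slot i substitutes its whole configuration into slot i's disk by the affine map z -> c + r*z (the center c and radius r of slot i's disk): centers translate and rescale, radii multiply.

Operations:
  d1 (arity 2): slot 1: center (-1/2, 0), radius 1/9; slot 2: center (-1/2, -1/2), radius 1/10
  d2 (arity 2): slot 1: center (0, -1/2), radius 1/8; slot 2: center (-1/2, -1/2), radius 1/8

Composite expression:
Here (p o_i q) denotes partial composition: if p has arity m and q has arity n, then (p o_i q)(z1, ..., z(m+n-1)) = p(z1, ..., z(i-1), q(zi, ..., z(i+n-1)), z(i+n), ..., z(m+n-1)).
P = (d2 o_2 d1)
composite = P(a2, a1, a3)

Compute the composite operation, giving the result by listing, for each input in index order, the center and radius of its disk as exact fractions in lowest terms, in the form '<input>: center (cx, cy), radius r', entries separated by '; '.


Only the slot chain above each a matters under d2; compose those maps.
a2: after 1 affine step, its disk has center (0, -1/2), radius 1/8
a1: after 2 affine steps, its disk has center (-9/16, -1/2), radius 1/72
a3: after 2 affine steps, its disk has center (-9/16, -9/16), radius 1/80

a1: center (-9/16, -1/2), radius 1/72; a2: center (0, -1/2), radius 1/8; a3: center (-9/16, -9/16), radius 1/80


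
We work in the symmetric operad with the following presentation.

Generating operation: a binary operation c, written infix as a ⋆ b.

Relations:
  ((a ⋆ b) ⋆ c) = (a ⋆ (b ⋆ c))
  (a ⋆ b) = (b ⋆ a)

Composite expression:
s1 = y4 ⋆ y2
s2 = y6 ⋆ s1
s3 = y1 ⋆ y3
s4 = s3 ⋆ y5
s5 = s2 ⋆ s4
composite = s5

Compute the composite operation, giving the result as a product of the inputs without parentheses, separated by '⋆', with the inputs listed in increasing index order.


y1 ⋆ y2 ⋆ y3 ⋆ y4 ⋆ y5 ⋆ y6

Shape and order are irrelevant to c; the y-input set decides.
(y4 ⋆ y2) collapses to y4 ⋆ y2
(y6 ⋆ (y4 ⋆ y2)) collapses to y6 ⋆ y4 ⋆ y2
(y1 ⋆ y3) collapses to y1 ⋆ y3
((y1 ⋆ y3) ⋆ y5) collapses to y1 ⋆ y3 ⋆ y5
((y6 ⋆ (y4 ⋆ y2)) ⋆ ((y1 ⋆ y3) ⋆ y5)) collapses to y6 ⋆ y4 ⋆ y2 ⋆ y1 ⋆ y3 ⋆ y5
rearranged into index order: y1 ⋆ y2 ⋆ y3 ⋆ y4 ⋆ y5 ⋆ y6


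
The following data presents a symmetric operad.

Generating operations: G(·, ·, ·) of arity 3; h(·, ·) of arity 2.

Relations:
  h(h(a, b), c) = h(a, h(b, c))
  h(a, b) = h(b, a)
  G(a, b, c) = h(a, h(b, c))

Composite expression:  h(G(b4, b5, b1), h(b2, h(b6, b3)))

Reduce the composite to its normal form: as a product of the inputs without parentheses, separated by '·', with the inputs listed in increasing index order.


b1 · b2 · b3 · b4 · b5 · b6

With h associative and commutative, the b-input set is all that matters.
G(b4, b5, b1) collapses to b4 · b5 · b1
h(b6, b3) collapses to b6 · b3
h(b2, h(b6, b3)) collapses to b2 · b6 · b3
h(G(b4, b5, b1), h(b2, h(b6, b3))) collapses to b4 · b5 · b1 · b2 · b6 · b3
the factors in increasing index order: b1 · b2 · b3 · b4 · b5 · b6


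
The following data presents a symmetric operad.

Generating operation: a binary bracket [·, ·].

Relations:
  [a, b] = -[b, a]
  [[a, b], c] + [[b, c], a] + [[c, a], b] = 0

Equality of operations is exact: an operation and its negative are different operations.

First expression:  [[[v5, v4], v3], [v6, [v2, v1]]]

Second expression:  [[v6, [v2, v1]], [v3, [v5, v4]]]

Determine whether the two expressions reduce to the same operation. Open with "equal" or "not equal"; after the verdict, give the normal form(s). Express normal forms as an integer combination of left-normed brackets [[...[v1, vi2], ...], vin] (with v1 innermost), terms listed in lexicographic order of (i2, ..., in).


equal; both compose to -[[[[[v1, v2], v6], v3], v4], v5] + [[[[[v1, v2], v6], v3], v5], v4] + [[[[[v1, v2], v6], v4], v5], v3] - [[[[[v1, v2], v6], v5], v4], v3]

Normal form of the first expression: -[[[[[v1, v2], v6], v3], v4], v5] + [[[[[v1, v2], v6], v3], v5], v4] + [[[[[v1, v2], v6], v4], v5], v3] - [[[[[v1, v2], v6], v5], v4], v3]
Normal form of the second expression: -[[[[[v1, v2], v6], v3], v4], v5] + [[[[[v1, v2], v6], v3], v5], v4] + [[[[[v1, v2], v6], v4], v5], v3] - [[[[[v1, v2], v6], v5], v4], v3]
Identical normal forms: equal.


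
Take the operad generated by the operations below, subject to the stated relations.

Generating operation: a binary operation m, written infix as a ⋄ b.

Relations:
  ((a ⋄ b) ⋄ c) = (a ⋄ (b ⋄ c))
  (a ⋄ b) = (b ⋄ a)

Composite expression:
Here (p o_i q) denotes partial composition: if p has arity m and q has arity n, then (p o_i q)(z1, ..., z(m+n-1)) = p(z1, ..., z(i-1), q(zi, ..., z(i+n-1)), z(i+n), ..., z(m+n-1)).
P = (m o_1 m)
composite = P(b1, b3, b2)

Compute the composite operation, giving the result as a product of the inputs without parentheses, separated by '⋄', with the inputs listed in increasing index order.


b1 ⋄ b2 ⋄ b3

Any arrangement under m is one operation, so sort the b-inputs.
(b1 ⋄ b3) flattens to b1 ⋄ b3
((b1 ⋄ b3) ⋄ b2) flattens to b1 ⋄ b3 ⋄ b2
commutativity sorts the factors: b1 ⋄ b2 ⋄ b3


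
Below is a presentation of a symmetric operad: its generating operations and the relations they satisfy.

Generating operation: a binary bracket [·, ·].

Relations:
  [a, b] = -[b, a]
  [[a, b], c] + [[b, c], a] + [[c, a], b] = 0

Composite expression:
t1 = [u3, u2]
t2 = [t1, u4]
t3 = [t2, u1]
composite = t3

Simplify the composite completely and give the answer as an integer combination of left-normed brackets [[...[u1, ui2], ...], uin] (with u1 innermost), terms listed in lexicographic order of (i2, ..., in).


[[[u1, u2], u3], u4] - [[[u1, u3], u2], u4] - [[[u1, u4], u2], u3] + [[[u1, u4], u3], u2]

Expand each bracket as ab - ba; the u1-initial words give the coefficients.
Composite bracket: [[[u3, u2], u4], u1]
The bracket unfolds into 8 signed words via [a, b] = ab - ba (2^3 = 8).
Coefficients come from the u1-initial words:
  u1u2u3u4 (sign +1) contributes +[[[u1, u2], u3], u4]
  u1u3u2u4 (sign -1) contributes -[[[u1, u3], u2], u4]
  u1u4u2u3 (sign -1) contributes -[[[u1, u4], u2], u3]
  u1u4u3u2 (sign +1) contributes +[[[u1, u4], u3], u2]


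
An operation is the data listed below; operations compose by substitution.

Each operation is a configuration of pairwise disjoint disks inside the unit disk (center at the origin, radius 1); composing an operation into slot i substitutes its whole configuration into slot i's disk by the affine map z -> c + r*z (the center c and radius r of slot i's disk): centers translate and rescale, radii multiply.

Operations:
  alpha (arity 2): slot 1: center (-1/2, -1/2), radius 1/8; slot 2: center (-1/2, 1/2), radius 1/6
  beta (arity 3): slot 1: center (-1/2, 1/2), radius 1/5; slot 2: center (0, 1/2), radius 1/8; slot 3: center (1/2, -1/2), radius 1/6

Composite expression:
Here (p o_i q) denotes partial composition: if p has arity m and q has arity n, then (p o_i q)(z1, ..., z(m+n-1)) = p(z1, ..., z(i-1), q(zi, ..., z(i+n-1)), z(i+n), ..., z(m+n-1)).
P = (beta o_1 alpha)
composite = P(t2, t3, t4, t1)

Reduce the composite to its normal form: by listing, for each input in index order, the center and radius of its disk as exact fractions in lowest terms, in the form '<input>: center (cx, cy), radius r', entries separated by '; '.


t1: center (1/2, -1/2), radius 1/6; t2: center (-3/5, 2/5), radius 1/40; t3: center (-3/5, 3/5), radius 1/30; t4: center (0, 1/2), radius 1/8

Nesting under beta composes maps z -> c + r*z down each t-path.
t2 passes through 2 substitutions, ending at center (-3/5, 2/5), radius 1/40
t3 passes through 2 substitutions, ending at center (-3/5, 3/5), radius 1/30
t4 passes through 1 substitution, ending at center (0, 1/2), radius 1/8
t1 passes through 1 substitution, ending at center (1/2, -1/2), radius 1/6


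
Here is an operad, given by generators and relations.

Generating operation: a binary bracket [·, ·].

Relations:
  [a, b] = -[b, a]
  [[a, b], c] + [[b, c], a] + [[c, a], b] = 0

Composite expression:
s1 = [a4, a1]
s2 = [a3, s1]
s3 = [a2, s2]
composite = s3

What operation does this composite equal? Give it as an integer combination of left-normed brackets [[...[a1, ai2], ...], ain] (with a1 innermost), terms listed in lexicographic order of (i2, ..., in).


A multilinear Lie element is pinned by a1-initial words (a1 innermost).
Composite bracket: [a2, [a3, [a4, a1]]]
Applying ab - ba throughout gives 8 signed words (2^3 = 8).
Coefficients come from the a1-initial words:
  a1a4a3a2 (sign -1) contributes -[[[a1, a4], a3], a2]

-[[[a1, a4], a3], a2]


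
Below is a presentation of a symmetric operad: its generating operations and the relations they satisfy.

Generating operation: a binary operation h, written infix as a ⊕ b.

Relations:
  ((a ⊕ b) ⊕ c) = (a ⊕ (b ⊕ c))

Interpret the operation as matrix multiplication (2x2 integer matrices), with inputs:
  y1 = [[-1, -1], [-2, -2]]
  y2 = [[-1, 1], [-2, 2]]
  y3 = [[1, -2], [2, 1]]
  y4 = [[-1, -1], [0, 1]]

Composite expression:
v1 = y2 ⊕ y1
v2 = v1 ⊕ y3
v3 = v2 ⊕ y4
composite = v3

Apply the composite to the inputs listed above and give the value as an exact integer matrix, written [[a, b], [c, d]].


[[3, 4], [6, 8]]

(y2 ⊕ y1) = [[-1, -1], [-2, -2]]
((y2 ⊕ y1) ⊕ y3) = [[-3, 1], [-6, 2]]
(((y2 ⊕ y1) ⊕ y3) ⊕ y4) = [[3, 4], [6, 8]]


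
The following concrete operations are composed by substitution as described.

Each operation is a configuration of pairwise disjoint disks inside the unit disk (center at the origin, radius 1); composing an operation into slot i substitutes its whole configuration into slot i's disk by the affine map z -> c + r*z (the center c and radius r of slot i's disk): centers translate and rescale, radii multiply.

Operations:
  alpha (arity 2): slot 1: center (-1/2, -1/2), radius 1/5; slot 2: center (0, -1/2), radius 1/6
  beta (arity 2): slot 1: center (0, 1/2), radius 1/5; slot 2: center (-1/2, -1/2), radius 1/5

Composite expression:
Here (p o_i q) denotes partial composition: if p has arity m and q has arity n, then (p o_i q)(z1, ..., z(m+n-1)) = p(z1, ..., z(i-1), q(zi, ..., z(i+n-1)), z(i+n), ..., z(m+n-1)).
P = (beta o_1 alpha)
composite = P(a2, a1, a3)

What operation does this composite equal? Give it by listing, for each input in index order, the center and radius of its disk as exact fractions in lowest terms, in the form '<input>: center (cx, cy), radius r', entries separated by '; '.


a1: center (0, 2/5), radius 1/30; a2: center (-1/10, 2/5), radius 1/25; a3: center (-1/2, -1/2), radius 1/5

Only the slot chain above each a matters under beta; compose those maps.
input a2: applying the 2 nested substitutions gives center (-1/10, 2/5), radius 1/25
input a1: applying the 2 nested substitutions gives center (0, 2/5), radius 1/30
input a3: applying the 1 nested substitution gives center (-1/2, -1/2), radius 1/5


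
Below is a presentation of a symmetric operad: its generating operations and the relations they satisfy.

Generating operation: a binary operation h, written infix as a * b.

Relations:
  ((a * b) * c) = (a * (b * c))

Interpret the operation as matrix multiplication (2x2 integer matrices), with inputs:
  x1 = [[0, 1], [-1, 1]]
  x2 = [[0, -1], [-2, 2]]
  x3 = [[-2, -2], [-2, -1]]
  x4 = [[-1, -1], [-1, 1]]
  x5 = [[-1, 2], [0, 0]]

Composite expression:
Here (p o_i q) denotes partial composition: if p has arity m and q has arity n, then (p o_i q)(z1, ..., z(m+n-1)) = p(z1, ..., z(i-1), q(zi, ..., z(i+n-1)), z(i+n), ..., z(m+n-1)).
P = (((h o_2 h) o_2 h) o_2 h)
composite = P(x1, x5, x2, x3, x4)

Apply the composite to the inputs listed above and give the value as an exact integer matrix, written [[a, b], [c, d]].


(x5 * x2) = [[-4, 5], [0, 0]]
((x5 * x2) * x3) = [[-2, 3], [0, 0]]
(((x5 * x2) * x3) * x4) = [[-1, 5], [0, 0]]
(x1 * (((x5 * x2) * x3) * x4)) = [[0, 0], [1, -5]]

[[0, 0], [1, -5]]


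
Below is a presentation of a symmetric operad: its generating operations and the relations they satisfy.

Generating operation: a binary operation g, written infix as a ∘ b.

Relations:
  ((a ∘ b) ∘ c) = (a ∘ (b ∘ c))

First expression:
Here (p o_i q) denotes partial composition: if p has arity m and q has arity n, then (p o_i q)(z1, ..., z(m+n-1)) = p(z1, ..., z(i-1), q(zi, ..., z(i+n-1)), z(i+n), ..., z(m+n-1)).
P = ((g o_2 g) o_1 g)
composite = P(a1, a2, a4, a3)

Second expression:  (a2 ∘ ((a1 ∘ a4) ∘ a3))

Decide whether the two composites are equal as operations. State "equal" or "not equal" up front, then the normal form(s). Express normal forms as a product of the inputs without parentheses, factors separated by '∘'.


not equal: they reduce to a1 ∘ a2 ∘ a4 ∘ a3 and a2 ∘ a1 ∘ a4 ∘ a3

Reducing the first expression gives a1 ∘ a2 ∘ a4 ∘ a3
Reducing the second expression gives a2 ∘ a1 ∘ a4 ∘ a3
The forms do not match — not equal.
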